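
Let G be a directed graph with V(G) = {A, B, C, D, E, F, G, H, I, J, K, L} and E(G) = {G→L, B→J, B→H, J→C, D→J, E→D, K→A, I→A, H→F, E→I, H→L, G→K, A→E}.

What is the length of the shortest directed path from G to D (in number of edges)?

Distance 0: G.
Distance 1: K, L.
Distance 2: A.
Distance 3: E.
Distance 4: D, I — contains D.

4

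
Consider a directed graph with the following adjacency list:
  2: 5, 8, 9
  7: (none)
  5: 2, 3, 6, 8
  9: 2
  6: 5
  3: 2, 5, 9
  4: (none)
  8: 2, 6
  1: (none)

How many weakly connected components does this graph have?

From 1: component {1}.
From 2: component {2, 3, 5, 6, 8, 9}.
From 4: component {4}.
From 7: component {7}.
That's 4 components.

4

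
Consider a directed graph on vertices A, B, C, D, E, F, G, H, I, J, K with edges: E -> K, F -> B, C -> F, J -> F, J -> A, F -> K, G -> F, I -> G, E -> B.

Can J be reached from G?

No

Explore from G.
Distance 1: reach F.
Distance 2: reach B, K.
The search from G is exhausted; no directed path reaches J.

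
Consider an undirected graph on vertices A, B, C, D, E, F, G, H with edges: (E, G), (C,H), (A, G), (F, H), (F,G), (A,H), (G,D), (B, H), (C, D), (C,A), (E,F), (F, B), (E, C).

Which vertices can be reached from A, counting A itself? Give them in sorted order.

Start at A.
Its neighbours: C, G, H.
Then their neighbours: B, D, E, F.
Every vertex is now reached.

A, B, C, D, E, F, G, H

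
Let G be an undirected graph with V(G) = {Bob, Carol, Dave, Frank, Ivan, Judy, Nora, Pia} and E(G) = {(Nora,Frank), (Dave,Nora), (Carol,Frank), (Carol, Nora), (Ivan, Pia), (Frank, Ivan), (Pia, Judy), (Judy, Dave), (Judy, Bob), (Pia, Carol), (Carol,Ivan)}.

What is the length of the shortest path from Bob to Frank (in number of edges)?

Distance 0: Bob.
Distance 1: Judy.
Distance 2: Dave, Pia.
Distance 3: Carol, Ivan, Nora.
Distance 4: Frank — contains Frank.

4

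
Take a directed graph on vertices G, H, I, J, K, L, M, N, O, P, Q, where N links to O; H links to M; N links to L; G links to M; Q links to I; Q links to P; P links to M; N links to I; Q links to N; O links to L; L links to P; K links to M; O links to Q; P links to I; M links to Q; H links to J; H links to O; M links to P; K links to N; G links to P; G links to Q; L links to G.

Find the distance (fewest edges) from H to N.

Distance 0: H.
Distance 1: J, M, O.
Distance 2: L, P, Q.
Distance 3: G, I, N — contains N.

3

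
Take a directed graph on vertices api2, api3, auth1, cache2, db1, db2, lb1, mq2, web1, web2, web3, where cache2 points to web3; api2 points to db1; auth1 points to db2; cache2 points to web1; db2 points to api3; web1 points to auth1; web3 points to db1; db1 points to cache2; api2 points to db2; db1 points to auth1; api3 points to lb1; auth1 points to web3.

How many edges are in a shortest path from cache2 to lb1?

5

Distance 0: cache2.
Distance 1: web1, web3.
Distance 2: auth1, db1.
Distance 3: db2.
Distance 4: api3.
Distance 5: lb1 — contains lb1.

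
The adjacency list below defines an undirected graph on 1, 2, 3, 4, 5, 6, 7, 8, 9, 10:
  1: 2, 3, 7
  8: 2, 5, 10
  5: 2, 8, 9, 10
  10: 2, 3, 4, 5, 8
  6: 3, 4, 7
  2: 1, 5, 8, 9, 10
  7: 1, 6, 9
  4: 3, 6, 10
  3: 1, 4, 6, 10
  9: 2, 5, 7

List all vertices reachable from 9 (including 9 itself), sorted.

1, 2, 3, 4, 5, 6, 7, 8, 9, 10

Start at 9.
Its neighbours: 2, 5, 7.
Then their neighbours: 1, 6, 8, 10.
Then next layer: 3, 4.
Every vertex is now reached.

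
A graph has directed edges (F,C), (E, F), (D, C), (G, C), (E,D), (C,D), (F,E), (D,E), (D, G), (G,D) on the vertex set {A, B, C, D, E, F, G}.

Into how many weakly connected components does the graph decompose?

From A: component {A}.
From B: component {B}.
From C: component {C, D, E, F, G}.
That's 3 components.

3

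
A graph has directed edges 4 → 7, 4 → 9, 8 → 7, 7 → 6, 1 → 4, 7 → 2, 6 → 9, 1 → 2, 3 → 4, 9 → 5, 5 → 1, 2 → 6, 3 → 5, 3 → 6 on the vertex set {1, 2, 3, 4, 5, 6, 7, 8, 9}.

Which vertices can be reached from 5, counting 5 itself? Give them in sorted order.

1, 2, 4, 5, 6, 7, 9

Start at 5.
Its neighbours: 1.
Then their neighbours: 2, 4.
Then next layer: 6, 7, 9.
Nothing further is reachable.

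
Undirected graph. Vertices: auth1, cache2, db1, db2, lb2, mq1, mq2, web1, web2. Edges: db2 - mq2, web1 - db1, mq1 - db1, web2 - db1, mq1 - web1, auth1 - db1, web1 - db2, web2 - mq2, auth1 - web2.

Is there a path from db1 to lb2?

Explore from db1.
Distance 1: reach auth1, mq1, web1, web2.
Distance 2: reach db2, mq2.
The search is exhausted without reaching lb2; it lies in a different component.

No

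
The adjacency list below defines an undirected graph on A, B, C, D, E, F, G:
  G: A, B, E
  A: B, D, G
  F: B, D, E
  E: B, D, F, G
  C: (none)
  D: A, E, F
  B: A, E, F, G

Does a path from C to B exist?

No

C has no edges, so nothing is reachable from it.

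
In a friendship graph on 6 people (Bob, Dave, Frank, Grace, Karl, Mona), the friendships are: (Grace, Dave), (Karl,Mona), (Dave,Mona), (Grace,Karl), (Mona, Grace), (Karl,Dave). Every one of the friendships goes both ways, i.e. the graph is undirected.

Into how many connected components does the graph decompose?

3

From Bob: component {Bob}.
From Dave: component {Dave, Grace, Karl, Mona}.
From Frank: component {Frank}.
That's 3 components.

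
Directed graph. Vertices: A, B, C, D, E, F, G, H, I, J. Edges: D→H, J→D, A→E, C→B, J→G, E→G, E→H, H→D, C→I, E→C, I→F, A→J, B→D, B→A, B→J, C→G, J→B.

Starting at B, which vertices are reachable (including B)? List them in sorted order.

A, B, C, D, E, F, G, H, I, J

Start at B.
Its neighbours: A, D, J.
Then their neighbours: E, G, H.
Then next layer: C.
Then next layer: I.
Then next layer: F.
Every vertex is now reached.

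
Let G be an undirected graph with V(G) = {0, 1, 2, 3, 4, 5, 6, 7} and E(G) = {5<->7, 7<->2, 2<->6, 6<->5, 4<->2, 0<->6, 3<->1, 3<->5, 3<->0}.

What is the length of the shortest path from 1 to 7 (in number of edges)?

Distance 0: 1.
Distance 1: 3.
Distance 2: 0, 5.
Distance 3: 6, 7 — contains 7.

3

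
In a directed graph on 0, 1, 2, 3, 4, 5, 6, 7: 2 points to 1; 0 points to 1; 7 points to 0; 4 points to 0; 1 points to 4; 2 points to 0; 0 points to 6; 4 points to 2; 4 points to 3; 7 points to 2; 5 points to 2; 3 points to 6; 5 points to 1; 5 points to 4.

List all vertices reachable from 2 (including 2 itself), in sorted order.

Start at 2.
Its neighbours: 0, 1.
Then their neighbours: 4, 6.
Then next layer: 3.
Nothing further is reachable.

0, 1, 2, 3, 4, 6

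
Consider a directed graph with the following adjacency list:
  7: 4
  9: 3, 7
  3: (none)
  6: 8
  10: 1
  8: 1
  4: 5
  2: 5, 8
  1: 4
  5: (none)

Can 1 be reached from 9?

Explore from 9.
Distance 1: reach 3, 7.
Distance 2: reach 4.
Distance 3: reach 5.
The search from 9 is exhausted; no directed path reaches 1.

No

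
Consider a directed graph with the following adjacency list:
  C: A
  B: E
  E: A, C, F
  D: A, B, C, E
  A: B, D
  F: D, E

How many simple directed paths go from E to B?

E→A→B
E→A→D→B
E→C→A→B
E→C→A→D→B
E→F→D→A→B
E→F→D→B
E→F→D→C→A→B

7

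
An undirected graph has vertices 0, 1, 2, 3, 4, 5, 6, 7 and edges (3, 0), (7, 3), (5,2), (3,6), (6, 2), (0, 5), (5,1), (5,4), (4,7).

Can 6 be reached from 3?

Yes

Explore from 3.
Distance 1: reach 0, 6, 7.
Found 6.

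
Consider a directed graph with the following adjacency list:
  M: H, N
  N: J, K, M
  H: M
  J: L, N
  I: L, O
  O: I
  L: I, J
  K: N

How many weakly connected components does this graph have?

1

From H: component {H, I, J, K, L, M, N, O}.
That's 1 component.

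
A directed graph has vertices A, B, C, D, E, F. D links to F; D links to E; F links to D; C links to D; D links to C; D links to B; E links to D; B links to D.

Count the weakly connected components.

From A: component {A}.
From B: component {B, C, D, E, F}.
That's 2 components.

2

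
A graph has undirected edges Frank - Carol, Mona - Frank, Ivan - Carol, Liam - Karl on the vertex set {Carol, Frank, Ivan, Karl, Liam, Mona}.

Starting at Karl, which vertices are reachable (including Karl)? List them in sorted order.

Karl, Liam

Start at Karl.
Its neighbours: Liam.
Nothing further is reachable.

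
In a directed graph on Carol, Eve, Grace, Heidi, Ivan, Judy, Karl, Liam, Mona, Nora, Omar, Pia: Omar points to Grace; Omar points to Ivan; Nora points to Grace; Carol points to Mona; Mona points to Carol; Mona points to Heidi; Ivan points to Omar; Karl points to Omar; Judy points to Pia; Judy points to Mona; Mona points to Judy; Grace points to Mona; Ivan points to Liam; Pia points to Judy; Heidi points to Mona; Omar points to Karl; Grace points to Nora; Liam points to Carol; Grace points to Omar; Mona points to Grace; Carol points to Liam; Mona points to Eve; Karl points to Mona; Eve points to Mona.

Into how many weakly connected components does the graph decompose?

1

From Carol: component {Carol, Eve, Grace, Heidi, Ivan, Judy, Karl, Liam, Mona, Nora, Omar, Pia}.
That's 1 component.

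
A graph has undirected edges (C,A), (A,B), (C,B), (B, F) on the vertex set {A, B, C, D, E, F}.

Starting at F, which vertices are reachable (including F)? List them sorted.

A, B, C, F

Start at F.
Its neighbours: B.
Then their neighbours: A, C.
Nothing further is reachable.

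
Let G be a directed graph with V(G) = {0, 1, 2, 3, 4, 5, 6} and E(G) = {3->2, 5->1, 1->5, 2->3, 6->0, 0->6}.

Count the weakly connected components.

4

From 0: component {0, 6}.
From 1: component {1, 5}.
From 2: component {2, 3}.
From 4: component {4}.
That's 4 components.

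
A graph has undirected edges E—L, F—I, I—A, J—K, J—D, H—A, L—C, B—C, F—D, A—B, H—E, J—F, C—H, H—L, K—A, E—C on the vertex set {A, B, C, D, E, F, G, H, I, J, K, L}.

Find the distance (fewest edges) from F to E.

4

Distance 0: F.
Distance 1: D, I, J.
Distance 2: A, K.
Distance 3: B, H.
Distance 4: C, E, L — contains E.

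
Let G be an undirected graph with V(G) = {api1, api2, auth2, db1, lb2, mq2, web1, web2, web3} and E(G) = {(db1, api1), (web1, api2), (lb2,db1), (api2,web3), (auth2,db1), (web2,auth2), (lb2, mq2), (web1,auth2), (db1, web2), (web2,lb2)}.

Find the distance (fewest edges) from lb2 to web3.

Distance 0: lb2.
Distance 1: db1, mq2, web2.
Distance 2: api1, auth2.
Distance 3: web1.
Distance 4: api2.
Distance 5: web3 — contains web3.

5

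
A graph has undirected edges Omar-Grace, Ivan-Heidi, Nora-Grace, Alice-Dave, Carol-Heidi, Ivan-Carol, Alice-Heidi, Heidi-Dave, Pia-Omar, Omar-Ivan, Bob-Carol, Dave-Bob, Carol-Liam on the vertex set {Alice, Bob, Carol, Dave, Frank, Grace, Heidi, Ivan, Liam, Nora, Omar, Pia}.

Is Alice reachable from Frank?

Frank has no edges, so nothing is reachable from it.

No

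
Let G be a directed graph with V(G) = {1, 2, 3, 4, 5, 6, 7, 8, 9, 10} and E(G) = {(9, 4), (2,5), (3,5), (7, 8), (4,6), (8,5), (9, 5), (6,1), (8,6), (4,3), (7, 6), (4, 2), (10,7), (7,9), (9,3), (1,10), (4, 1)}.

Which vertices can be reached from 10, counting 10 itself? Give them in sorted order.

1, 2, 3, 4, 5, 6, 7, 8, 9, 10

Start at 10.
Its neighbours: 7.
Then their neighbours: 6, 8, 9.
Then next layer: 1, 3, 4, 5.
Then next layer: 2.
Every vertex is now reached.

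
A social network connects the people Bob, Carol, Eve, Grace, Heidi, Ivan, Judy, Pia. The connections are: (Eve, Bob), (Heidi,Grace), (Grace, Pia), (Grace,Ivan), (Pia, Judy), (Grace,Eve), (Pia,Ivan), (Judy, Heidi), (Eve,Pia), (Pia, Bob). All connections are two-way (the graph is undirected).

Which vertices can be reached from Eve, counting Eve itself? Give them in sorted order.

Start at Eve.
Its neighbours: Bob, Grace, Pia.
Then their neighbours: Heidi, Ivan, Judy.
Nothing further is reachable.

Bob, Eve, Grace, Heidi, Ivan, Judy, Pia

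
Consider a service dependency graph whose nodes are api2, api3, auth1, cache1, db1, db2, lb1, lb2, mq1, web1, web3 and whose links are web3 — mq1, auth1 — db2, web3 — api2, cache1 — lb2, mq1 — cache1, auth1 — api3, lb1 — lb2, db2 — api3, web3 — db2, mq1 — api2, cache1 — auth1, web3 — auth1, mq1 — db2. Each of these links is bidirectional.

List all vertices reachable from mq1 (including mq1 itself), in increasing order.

Start at mq1.
Its neighbours: api2, cache1, db2, web3.
Then their neighbours: api3, auth1, lb2.
Then next layer: lb1.
Nothing further is reachable.

api2, api3, auth1, cache1, db2, lb1, lb2, mq1, web3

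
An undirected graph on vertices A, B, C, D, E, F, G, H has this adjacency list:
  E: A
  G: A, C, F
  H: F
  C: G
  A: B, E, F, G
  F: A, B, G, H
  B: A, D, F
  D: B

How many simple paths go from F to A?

3

F–A
F–B–A
F–G–A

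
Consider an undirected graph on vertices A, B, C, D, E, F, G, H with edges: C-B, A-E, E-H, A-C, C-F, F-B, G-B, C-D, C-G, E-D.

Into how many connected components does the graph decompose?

From A: component {A, B, C, D, E, F, G, H}.
That's 1 component.

1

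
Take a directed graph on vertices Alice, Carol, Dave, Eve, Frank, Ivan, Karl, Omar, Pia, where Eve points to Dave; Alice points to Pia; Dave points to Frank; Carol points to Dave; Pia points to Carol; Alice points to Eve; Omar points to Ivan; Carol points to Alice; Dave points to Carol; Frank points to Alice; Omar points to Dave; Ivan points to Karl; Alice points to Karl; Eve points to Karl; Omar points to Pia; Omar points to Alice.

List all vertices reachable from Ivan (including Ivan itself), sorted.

Start at Ivan.
Its neighbours: Karl.
Nothing further is reachable.

Ivan, Karl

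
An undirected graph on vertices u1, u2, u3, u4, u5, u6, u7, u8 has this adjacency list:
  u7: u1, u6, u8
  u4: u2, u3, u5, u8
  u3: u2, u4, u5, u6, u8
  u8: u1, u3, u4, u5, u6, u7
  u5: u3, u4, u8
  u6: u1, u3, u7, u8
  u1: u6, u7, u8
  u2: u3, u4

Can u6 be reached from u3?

Yes

Explore from u3.
Distance 1: reach u2, u4, u5, u6, u8.
Found u6.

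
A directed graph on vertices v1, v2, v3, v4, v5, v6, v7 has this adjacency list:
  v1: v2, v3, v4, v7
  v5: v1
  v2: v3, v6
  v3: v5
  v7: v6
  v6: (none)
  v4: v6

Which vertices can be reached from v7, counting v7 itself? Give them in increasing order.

Start at v7.
Its neighbours: v6.
Nothing further is reachable.

v6, v7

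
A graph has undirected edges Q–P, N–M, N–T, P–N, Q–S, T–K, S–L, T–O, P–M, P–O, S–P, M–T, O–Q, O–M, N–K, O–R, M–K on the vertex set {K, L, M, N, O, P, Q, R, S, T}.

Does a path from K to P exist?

Explore from K.
Distance 1: reach M, N, T.
Distance 2: reach O, P.
Found P.

Yes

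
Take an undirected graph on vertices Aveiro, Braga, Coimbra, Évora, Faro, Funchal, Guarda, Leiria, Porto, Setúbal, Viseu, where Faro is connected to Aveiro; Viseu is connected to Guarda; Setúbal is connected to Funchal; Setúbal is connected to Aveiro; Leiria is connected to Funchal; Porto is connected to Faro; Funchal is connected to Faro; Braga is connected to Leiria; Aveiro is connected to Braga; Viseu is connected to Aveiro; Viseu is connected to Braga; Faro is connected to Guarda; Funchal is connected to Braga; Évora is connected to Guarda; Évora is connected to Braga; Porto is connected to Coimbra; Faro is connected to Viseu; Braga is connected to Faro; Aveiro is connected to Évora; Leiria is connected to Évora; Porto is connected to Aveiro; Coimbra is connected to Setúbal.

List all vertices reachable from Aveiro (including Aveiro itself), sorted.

Start at Aveiro.
Its neighbours: Braga, Évora, Faro, Porto, Setúbal, Viseu.
Then their neighbours: Coimbra, Funchal, Guarda, Leiria.
Every vertex is now reached.

Aveiro, Braga, Coimbra, Évora, Faro, Funchal, Guarda, Leiria, Porto, Setúbal, Viseu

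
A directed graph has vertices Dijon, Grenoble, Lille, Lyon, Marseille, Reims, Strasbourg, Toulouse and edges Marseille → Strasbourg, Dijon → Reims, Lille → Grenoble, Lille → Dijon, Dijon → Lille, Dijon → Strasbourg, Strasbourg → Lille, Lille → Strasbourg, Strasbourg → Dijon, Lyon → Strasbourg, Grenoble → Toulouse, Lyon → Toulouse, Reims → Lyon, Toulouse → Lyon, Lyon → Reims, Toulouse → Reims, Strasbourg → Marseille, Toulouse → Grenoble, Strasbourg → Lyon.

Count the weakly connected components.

1

From Dijon: component {Dijon, Grenoble, Lille, Lyon, Marseille, Reims, Strasbourg, Toulouse}.
That's 1 component.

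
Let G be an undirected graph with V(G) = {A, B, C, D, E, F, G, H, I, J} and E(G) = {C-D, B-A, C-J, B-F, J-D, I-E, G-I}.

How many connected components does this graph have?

From A: component {A, B, F}.
From C: component {C, D, J}.
From E: component {E, G, I}.
From H: component {H}.
That's 4 components.

4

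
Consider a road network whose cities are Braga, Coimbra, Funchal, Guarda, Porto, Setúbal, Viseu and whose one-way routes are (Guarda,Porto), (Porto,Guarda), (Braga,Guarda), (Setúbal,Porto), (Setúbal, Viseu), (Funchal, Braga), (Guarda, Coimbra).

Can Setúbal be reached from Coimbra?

Coimbra has no outgoing edges, so nothing is reachable from it.

No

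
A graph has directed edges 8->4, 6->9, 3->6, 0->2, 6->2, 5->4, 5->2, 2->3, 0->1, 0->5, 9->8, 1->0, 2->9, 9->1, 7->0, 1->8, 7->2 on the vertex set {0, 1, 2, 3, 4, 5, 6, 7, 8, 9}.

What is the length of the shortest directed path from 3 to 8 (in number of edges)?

3

Distance 0: 3.
Distance 1: 6.
Distance 2: 2, 9.
Distance 3: 1, 8 — contains 8.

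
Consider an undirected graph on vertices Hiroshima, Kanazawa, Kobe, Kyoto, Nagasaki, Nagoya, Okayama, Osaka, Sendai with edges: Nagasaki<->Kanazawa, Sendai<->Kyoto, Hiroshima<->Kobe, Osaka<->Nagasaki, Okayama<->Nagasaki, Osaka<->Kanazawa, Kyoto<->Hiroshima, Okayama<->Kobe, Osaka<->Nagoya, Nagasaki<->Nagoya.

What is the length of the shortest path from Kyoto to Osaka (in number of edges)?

Distance 0: Kyoto.
Distance 1: Hiroshima, Sendai.
Distance 2: Kobe.
Distance 3: Okayama.
Distance 4: Nagasaki.
Distance 5: Kanazawa, Nagoya, Osaka — contains Osaka.

5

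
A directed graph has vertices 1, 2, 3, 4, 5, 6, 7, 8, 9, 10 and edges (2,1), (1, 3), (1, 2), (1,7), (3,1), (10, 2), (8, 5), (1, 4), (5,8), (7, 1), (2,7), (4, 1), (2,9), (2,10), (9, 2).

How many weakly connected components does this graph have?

3

From 1: component {1, 2, 3, 4, 7, 9, 10}.
From 5: component {5, 8}.
From 6: component {6}.
That's 3 components.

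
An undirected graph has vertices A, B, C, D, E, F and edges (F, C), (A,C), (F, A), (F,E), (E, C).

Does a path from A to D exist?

No

Explore from A.
Distance 1: reach C, F.
Distance 2: reach E.
The search is exhausted without reaching D; it lies in a different component.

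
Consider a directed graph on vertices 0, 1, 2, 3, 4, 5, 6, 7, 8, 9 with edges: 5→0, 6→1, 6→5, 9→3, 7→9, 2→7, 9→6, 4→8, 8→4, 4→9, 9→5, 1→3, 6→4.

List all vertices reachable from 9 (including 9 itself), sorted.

Start at 9.
Its neighbours: 3, 5, 6.
Then their neighbours: 0, 1, 4.
Then next layer: 8.
Nothing further is reachable.

0, 1, 3, 4, 5, 6, 8, 9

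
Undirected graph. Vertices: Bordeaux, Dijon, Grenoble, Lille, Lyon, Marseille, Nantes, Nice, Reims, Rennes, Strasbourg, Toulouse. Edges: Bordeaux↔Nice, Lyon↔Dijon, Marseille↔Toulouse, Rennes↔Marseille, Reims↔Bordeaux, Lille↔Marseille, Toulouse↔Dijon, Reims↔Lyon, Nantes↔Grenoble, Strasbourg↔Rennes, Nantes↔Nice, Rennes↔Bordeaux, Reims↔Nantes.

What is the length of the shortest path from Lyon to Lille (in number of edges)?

4

Distance 0: Lyon.
Distance 1: Dijon, Reims.
Distance 2: Bordeaux, Nantes, Toulouse.
Distance 3: Grenoble, Marseille, Nice, Rennes.
Distance 4: Lille, Strasbourg — contains Lille.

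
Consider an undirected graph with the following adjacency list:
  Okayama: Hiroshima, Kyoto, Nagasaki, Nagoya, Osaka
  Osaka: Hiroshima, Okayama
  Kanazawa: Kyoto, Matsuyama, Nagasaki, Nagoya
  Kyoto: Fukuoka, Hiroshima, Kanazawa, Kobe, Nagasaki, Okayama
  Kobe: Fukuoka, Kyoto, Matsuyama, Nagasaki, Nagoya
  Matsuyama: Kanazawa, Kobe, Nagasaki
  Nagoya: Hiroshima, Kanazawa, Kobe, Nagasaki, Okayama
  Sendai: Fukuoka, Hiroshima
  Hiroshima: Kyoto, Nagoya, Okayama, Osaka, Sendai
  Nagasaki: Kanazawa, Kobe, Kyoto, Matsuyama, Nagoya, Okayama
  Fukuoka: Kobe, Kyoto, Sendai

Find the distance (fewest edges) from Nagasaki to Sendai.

Distance 0: Nagasaki.
Distance 1: Kanazawa, Kobe, Kyoto, Matsuyama, Nagoya, Okayama.
Distance 2: Fukuoka, Hiroshima, Osaka.
Distance 3: Sendai — contains Sendai.

3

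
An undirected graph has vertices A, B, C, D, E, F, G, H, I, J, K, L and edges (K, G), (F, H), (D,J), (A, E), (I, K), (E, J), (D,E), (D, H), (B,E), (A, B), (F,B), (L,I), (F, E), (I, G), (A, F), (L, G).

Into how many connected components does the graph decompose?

From A: component {A, B, D, E, F, H, J}.
From C: component {C}.
From G: component {G, I, K, L}.
That's 3 components.

3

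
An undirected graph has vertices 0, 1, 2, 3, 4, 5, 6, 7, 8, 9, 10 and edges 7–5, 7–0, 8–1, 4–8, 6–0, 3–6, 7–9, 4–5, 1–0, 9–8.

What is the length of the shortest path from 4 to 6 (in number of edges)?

Distance 0: 4.
Distance 1: 5, 8.
Distance 2: 1, 7, 9.
Distance 3: 0.
Distance 4: 6 — contains 6.

4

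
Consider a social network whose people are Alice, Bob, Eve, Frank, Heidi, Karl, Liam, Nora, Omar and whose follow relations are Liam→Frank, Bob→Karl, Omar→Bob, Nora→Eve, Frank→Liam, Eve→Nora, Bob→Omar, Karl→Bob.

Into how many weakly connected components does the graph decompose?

5

From Alice: component {Alice}.
From Bob: component {Bob, Karl, Omar}.
From Eve: component {Eve, Nora}.
From Frank: component {Frank, Liam}.
From Heidi: component {Heidi}.
That's 5 components.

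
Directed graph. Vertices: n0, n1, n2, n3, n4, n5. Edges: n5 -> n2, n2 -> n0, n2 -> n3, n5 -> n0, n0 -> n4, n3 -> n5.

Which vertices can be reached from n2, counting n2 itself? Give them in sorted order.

n0, n2, n3, n4, n5

Start at n2.
Its neighbours: n0, n3.
Then their neighbours: n4, n5.
Nothing further is reachable.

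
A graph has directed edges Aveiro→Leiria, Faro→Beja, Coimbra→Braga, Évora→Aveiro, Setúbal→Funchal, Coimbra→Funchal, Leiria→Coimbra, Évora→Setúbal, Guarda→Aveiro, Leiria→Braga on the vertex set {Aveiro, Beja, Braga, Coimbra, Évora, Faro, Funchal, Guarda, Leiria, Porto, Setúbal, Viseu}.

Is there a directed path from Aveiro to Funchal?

Yes

Explore from Aveiro.
Distance 1: reach Leiria.
Distance 2: reach Braga, Coimbra.
Distance 3: reach Funchal.
Found Funchal.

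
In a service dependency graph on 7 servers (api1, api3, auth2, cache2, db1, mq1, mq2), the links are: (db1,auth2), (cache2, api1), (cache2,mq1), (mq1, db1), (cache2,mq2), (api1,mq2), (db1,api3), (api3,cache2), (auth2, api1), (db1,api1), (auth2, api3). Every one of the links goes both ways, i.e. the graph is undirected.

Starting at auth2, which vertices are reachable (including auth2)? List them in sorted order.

api1, api3, auth2, cache2, db1, mq1, mq2

Start at auth2.
Its neighbours: api1, api3, db1.
Then their neighbours: cache2, mq1, mq2.
Every vertex is now reached.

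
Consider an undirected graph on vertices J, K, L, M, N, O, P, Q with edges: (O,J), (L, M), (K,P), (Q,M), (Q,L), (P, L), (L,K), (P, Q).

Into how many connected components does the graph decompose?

From J: component {J, O}.
From K: component {K, L, M, P, Q}.
From N: component {N}.
That's 3 components.

3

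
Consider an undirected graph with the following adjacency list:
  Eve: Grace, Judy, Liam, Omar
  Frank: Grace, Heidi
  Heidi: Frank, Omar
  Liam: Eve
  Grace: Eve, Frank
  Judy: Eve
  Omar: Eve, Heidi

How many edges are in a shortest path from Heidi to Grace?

2

Distance 0: Heidi.
Distance 1: Frank, Omar.
Distance 2: Eve, Grace — contains Grace.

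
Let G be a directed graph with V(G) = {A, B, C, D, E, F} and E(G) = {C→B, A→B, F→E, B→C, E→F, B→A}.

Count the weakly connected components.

From A: component {A, B, C}.
From D: component {D}.
From E: component {E, F}.
That's 3 components.

3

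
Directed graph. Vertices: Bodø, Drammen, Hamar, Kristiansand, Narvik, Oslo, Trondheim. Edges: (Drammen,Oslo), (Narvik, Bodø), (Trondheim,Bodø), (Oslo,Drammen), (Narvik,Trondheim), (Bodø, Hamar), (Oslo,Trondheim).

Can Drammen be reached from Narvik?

No

Explore from Narvik.
Distance 1: reach Bodø, Trondheim.
Distance 2: reach Hamar.
The search from Narvik is exhausted; no directed path reaches Drammen.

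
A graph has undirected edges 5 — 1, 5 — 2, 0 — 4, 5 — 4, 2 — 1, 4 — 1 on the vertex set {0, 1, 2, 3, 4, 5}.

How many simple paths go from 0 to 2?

0–4–1–2
0–4–1–5–2
0–4–5–1–2
0–4–5–2

4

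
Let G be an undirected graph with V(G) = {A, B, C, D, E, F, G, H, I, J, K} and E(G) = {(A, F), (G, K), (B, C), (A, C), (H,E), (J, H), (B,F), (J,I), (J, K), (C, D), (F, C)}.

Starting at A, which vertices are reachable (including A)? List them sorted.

A, B, C, D, F

Start at A.
Its neighbours: C, F.
Then their neighbours: B, D.
Nothing further is reachable.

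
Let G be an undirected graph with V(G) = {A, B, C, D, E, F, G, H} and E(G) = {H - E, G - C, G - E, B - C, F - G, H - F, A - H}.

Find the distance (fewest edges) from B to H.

Distance 0: B.
Distance 1: C.
Distance 2: G.
Distance 3: E, F.
Distance 4: H — contains H.

4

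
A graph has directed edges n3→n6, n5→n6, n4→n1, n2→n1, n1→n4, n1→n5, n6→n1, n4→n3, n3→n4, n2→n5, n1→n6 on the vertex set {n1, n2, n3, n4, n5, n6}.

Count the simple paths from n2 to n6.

4

n2→n1→n4→n3→n6
n2→n1→n5→n6
n2→n1→n6
n2→n5→n6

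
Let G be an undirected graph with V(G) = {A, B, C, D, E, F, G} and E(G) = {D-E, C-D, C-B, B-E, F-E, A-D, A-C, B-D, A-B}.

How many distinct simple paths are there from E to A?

10

E–B–A
E–B–C–A
E–B–C–D–A
E–B–D–A
E–B–D–C–A
E–D–A
E–D–B–A
E–D–B–C–A
E–D–C–A
E–D–C–B–A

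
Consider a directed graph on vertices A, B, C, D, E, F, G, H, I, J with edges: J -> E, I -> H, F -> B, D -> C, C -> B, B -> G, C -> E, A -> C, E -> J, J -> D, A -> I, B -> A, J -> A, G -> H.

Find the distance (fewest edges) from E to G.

5

Distance 0: E.
Distance 1: J.
Distance 2: A, D.
Distance 3: C, I.
Distance 4: B, H.
Distance 5: G — contains G.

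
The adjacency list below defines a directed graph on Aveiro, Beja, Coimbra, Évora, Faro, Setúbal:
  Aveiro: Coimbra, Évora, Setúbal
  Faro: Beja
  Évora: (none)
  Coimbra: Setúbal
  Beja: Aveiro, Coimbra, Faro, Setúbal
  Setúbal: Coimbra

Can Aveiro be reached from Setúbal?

Explore from Setúbal.
Distance 1: reach Coimbra.
The search from Setúbal is exhausted; no directed path reaches Aveiro.

No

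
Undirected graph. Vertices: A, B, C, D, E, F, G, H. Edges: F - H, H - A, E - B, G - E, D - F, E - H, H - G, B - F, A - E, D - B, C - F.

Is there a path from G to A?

Yes

Explore from G.
Distance 1: reach E, H.
Distance 2: reach A, B, F.
Found A.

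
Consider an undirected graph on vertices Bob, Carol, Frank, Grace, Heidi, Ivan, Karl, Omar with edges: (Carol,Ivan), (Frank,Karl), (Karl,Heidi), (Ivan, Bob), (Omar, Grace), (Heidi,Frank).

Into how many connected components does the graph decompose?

From Bob: component {Bob, Carol, Ivan}.
From Frank: component {Frank, Heidi, Karl}.
From Grace: component {Grace, Omar}.
That's 3 components.

3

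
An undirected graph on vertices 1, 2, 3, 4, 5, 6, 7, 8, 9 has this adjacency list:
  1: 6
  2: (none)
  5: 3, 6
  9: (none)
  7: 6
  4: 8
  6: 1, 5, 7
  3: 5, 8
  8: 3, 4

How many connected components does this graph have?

From 1: component {1, 3, 4, 5, 6, 7, 8}.
From 2: component {2}.
From 9: component {9}.
That's 3 components.

3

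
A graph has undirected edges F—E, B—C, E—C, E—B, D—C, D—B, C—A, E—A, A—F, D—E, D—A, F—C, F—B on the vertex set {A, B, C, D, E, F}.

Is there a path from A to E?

Yes

Explore from A.
Distance 1: reach C, D, E, F.
Found E.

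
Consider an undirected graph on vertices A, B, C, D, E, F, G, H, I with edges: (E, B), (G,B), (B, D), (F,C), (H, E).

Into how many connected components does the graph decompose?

From A: component {A}.
From B: component {B, D, E, G, H}.
From C: component {C, F}.
From I: component {I}.
That's 4 components.

4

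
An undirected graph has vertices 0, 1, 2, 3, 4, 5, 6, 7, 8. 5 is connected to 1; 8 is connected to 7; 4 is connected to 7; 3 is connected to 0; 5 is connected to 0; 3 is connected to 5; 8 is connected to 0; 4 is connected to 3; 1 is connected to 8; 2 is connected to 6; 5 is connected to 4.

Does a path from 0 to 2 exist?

Explore from 0.
Distance 1: reach 3, 5, 8.
Distance 2: reach 1, 4, 7.
The search is exhausted without reaching 2; it lies in a different component.

No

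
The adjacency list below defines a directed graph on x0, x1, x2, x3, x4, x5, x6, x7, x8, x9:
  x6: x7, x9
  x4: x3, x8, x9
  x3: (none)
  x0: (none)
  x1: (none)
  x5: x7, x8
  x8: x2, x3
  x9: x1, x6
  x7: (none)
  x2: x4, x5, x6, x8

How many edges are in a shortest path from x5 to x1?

5

Distance 0: x5.
Distance 1: x7, x8.
Distance 2: x2, x3.
Distance 3: x4, x6.
Distance 4: x9.
Distance 5: x1 — contains x1.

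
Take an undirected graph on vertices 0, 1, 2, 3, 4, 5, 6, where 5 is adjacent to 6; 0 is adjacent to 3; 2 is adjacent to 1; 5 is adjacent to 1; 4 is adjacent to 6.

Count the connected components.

2

From 0: component {0, 3}.
From 1: component {1, 2, 4, 5, 6}.
That's 2 components.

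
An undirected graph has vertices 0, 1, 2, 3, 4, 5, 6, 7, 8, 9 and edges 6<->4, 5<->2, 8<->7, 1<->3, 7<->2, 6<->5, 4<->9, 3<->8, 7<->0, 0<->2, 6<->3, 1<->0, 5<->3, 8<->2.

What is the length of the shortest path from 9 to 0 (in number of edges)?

5

Distance 0: 9.
Distance 1: 4.
Distance 2: 6.
Distance 3: 3, 5.
Distance 4: 1, 2, 8.
Distance 5: 0, 7 — contains 0.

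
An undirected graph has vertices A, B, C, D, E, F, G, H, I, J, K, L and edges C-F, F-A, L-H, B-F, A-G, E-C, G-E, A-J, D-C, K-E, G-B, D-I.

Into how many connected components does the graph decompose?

2

From A: component {A, B, C, D, E, F, G, I, J, K}.
From H: component {H, L}.
That's 2 components.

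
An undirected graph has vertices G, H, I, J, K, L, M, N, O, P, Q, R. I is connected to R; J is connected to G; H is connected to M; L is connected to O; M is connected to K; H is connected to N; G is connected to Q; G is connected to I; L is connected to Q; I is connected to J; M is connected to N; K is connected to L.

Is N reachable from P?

P has no edges, so nothing is reachable from it.

No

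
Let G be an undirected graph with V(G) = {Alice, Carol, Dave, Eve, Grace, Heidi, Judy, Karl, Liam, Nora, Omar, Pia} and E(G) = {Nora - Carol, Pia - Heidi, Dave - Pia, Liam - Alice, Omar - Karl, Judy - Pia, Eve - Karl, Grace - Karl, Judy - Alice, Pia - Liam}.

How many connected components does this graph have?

From Alice: component {Alice, Dave, Heidi, Judy, Liam, Pia}.
From Carol: component {Carol, Nora}.
From Eve: component {Eve, Grace, Karl, Omar}.
That's 3 components.

3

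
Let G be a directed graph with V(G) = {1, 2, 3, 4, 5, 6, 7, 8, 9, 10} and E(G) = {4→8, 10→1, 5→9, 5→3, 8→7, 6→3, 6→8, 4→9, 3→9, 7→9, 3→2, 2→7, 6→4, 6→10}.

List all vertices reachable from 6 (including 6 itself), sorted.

Start at 6.
Its neighbours: 3, 4, 8, 10.
Then their neighbours: 1, 2, 7, 9.
Nothing further is reachable.

1, 2, 3, 4, 6, 7, 8, 9, 10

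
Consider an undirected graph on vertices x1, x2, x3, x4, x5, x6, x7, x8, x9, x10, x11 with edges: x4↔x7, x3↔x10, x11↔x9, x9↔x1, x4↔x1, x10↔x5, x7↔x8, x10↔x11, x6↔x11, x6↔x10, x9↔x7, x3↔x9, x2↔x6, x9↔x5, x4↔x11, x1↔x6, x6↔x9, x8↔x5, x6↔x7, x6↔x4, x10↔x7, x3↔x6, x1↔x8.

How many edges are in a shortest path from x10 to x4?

Distance 0: x10.
Distance 1: x3, x5, x6, x7, x11.
Distance 2: x1, x2, x4, x8, x9 — contains x4.

2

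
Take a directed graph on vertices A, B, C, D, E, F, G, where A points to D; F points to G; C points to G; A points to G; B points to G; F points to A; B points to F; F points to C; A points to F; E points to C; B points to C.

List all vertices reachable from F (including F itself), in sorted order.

A, C, D, F, G

Start at F.
Its neighbours: A, C, G.
Then their neighbours: D.
Nothing further is reachable.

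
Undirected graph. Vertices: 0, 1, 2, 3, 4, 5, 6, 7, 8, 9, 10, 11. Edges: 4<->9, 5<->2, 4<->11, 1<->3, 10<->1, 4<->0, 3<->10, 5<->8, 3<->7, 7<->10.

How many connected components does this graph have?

From 0: component {0, 4, 9, 11}.
From 1: component {1, 3, 7, 10}.
From 2: component {2, 5, 8}.
From 6: component {6}.
That's 4 components.

4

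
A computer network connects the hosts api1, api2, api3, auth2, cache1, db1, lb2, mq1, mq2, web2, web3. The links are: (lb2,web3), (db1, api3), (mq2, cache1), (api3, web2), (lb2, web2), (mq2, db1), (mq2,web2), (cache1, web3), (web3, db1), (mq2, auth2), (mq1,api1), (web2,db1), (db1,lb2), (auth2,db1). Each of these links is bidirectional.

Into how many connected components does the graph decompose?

3

From api1: component {api1, mq1}.
From api2: component {api2}.
From api3: component {api3, auth2, cache1, db1, lb2, mq2, web2, web3}.
That's 3 components.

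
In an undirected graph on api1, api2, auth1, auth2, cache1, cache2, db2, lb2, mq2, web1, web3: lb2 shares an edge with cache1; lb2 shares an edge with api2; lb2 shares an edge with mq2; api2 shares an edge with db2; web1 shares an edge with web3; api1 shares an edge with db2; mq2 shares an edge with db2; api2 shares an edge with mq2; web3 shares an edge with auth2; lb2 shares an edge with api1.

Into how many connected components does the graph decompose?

From api1: component {api1, api2, cache1, db2, lb2, mq2}.
From auth1: component {auth1}.
From auth2: component {auth2, web1, web3}.
From cache2: component {cache2}.
That's 4 components.

4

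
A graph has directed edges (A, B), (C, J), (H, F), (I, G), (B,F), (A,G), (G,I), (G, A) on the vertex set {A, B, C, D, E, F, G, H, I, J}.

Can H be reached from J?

No

J has no outgoing edges, so nothing is reachable from it.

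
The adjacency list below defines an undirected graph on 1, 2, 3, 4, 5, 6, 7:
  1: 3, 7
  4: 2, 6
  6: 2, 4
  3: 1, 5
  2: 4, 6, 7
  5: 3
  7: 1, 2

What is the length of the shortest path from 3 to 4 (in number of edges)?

Distance 0: 3.
Distance 1: 1, 5.
Distance 2: 7.
Distance 3: 2.
Distance 4: 4, 6 — contains 4.

4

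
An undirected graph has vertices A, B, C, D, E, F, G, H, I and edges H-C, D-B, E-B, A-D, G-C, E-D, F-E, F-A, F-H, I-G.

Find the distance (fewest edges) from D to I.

Distance 0: D.
Distance 1: A, B, E.
Distance 2: F.
Distance 3: H.
Distance 4: C.
Distance 5: G.
Distance 6: I — contains I.

6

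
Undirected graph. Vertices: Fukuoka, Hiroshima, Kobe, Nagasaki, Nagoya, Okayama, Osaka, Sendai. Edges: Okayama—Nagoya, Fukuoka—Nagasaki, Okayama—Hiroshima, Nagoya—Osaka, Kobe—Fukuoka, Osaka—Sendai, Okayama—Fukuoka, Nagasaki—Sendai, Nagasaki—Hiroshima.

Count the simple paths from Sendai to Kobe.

4

Sendai–Nagasaki–Fukuoka–Kobe
Sendai–Nagasaki–Hiroshima–Okayama–Fukuoka–Kobe
Sendai–Osaka–Nagoya–Okayama–Fukuoka–Kobe
Sendai–Osaka–Nagoya–Okayama–Hiroshima–Nagasaki–Fukuoka–Kobe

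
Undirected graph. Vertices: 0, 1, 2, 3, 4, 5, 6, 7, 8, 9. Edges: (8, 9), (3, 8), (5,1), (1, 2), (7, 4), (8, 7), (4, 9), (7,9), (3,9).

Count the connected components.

4

From 0: component {0}.
From 1: component {1, 2, 5}.
From 3: component {3, 4, 7, 8, 9}.
From 6: component {6}.
That's 4 components.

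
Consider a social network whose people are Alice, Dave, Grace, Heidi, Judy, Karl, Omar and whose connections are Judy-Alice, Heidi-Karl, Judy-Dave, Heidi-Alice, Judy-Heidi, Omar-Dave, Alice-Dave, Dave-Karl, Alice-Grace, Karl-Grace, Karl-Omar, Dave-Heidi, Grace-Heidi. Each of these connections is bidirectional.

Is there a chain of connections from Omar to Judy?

Explore from Omar.
Distance 1: reach Dave, Karl.
Distance 2: reach Alice, Grace, Heidi, Judy.
Found Judy.

Yes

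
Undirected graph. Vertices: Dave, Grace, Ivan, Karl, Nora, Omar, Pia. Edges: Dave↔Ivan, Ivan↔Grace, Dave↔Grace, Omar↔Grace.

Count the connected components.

From Dave: component {Dave, Grace, Ivan, Omar}.
From Karl: component {Karl}.
From Nora: component {Nora}.
From Pia: component {Pia}.
That's 4 components.

4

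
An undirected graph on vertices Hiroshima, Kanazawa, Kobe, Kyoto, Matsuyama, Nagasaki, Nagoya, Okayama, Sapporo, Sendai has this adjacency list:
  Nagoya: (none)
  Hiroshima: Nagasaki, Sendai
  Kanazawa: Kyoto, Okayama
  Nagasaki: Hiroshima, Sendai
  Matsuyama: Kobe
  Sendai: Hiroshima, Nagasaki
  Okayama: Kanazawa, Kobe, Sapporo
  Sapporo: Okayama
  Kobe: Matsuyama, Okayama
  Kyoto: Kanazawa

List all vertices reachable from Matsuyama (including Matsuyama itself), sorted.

Start at Matsuyama.
Its neighbours: Kobe.
Then their neighbours: Okayama.
Then next layer: Kanazawa, Sapporo.
Then next layer: Kyoto.
Nothing further is reachable.

Kanazawa, Kobe, Kyoto, Matsuyama, Okayama, Sapporo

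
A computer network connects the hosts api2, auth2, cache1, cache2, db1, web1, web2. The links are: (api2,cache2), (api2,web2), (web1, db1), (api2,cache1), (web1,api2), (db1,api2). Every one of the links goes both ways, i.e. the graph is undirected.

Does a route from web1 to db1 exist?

Yes

Explore from web1.
Distance 1: reach api2, db1.
Found db1.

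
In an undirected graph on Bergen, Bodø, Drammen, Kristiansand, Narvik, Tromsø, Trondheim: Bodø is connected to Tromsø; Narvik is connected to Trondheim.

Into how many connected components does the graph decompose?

From Bergen: component {Bergen}.
From Bodø: component {Bodø, Tromsø}.
From Drammen: component {Drammen}.
From Kristiansand: component {Kristiansand}.
From Narvik: component {Narvik, Trondheim}.
That's 5 components.

5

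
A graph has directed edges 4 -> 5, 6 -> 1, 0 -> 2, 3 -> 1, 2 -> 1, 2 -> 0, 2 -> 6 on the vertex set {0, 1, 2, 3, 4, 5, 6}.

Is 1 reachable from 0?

Yes

Explore from 0.
Distance 1: reach 2.
Distance 2: reach 1, 6.
Found 1.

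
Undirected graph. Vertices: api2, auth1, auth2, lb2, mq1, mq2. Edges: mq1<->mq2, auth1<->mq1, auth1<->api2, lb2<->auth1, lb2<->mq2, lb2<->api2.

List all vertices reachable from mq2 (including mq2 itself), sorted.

api2, auth1, lb2, mq1, mq2

Start at mq2.
Its neighbours: lb2, mq1.
Then their neighbours: api2, auth1.
Nothing further is reachable.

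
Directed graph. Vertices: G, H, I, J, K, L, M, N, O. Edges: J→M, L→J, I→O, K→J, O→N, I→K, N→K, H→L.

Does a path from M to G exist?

No

M has no outgoing edges, so nothing is reachable from it.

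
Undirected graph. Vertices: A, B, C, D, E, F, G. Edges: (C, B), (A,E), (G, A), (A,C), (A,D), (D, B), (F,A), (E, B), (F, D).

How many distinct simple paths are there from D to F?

D–A–F
D–B–C–A–F
D–B–E–A–F
D–F

4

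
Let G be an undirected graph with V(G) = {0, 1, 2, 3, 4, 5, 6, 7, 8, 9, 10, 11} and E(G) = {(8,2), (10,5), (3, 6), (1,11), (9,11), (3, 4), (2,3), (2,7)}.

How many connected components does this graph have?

From 0: component {0}.
From 1: component {1, 9, 11}.
From 2: component {2, 3, 4, 6, 7, 8}.
From 5: component {5, 10}.
That's 4 components.

4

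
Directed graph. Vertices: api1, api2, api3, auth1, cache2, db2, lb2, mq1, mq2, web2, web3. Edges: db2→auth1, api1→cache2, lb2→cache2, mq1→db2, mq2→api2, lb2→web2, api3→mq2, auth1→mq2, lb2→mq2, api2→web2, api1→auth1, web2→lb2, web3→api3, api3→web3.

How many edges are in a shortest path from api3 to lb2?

4

Distance 0: api3.
Distance 1: mq2, web3.
Distance 2: api2.
Distance 3: web2.
Distance 4: lb2 — contains lb2.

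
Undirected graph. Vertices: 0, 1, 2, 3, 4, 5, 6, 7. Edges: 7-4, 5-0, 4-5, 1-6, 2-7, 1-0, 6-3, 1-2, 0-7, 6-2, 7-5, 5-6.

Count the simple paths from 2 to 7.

2–1–0–5–4–7
2–1–0–5–7
2–1–0–7
2–1–6–5–0–7
2–1–6–5–4–7
2–1–6–5–7
2–6–1–0–5–4–7
2–6–1–0–5–7
2–6–1–0–7
2–6–5–0–7
2–6–5–4–7
2–6–5–7
2–7

13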